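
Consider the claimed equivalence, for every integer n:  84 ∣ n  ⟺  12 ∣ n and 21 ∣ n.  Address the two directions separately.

(→) If 84 ∣ n, write n = 84q. Since 84 = 7·12, n = 12·(7q), so 12 ∣ n; and since 84 = 4·21, n = 21·(4q), so 21 ∣ n.

(←) Suppose 12 ∣ n and 21 ∣ n. Any common multiple of 12 and 21 is a multiple of their lcm; here lcm(12, 21) = 12·21/gcd(12, 21) = 252/3 = 84, so 84 ∣ n.

Both directions hold; the statement is true.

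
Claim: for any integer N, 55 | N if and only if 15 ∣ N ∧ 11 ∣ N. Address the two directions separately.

[⇒] This fails: take N = 55. Certainly 55 ∣ 55, but 15 ∤ 55.

[⇐] Suppose 15 ∣ N and 11 ∣ N. Any common multiple of 15 and 11 is a multiple of their lcm; here gcd(15, 11) = 1, so lcm(15, 11) = 15·11 = 165, so 165 ∣ N. Since 55 ∣ 165, it follows that 55 ∣ N.

Not equivalent: only (⇐) holds.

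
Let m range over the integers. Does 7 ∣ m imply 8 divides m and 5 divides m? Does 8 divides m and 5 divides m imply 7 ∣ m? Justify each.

[⇒] This fails: take m = 7. Certainly 7 ∣ 7, but 8 ∤ 7.

[⇐] This fails: take m = 40. Both 8 ∣ 40 and 5 ∣ 40, yet 40 is not a multiple of 7 (since 40 = 5·7 + 5), so 7 ∤ 40.

Neither implication holds.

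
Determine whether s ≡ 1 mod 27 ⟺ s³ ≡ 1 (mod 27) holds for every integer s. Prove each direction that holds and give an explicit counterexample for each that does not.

The forward direction holds; the converse fails.

(⟹) Suppose s ≡ 1 mod 27. Write s = 27j + 1. Then (27j + 1)³ = 19683j³ + 2187j² + 81j + 1 = 27(729j³ + 81j² + 3j) + 1, so s³ ≡ 1 (mod 27).

(⟸) This fails: take s = 10. Then 10³ = 1000 ≡ 1 (mod 27), yet 10 ≡ 10 (mod 27), not 1.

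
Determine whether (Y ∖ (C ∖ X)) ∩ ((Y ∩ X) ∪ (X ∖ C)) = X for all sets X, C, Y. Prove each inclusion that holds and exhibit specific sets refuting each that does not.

Only the forward inclusion holds.

(⟹) Let x ∈ (Y ∖ (C ∖ X)) ∩ ((Y ∩ X) ∪ (X ∖ C)). Then either x ∈ X ∩ Y and x ∉ C; or x ∈ X ∩ C ∩ Y. In each case x ∈ X, so (Y ∖ (C ∖ X)) ∩ ((Y ∩ X) ∪ (X ∖ C)) ⊆ X.

(⟸) This inclusion fails. Take X = {1}, C = ∅, Y = ∅; then 1 ∈ X but 1 ∉ (Y ∖ (C ∖ X)) ∩ ((Y ∩ X) ∪ (X ∖ C)).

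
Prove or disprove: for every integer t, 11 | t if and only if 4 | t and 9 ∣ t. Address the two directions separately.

(⇒) fails and (⇐) fails.

(→) This fails: take t = 11. Certainly 11 ∣ 11, but 4 ∤ 11.

(←) This fails: take t = 36. Both 4 ∣ 36 and 9 ∣ 36, yet 36 is not a multiple of 11 (since 36 = 3·11 + 3), so 11 ∤ 36.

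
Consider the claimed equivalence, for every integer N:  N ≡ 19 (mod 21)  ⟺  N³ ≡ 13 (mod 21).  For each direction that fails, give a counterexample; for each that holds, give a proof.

(⟹) Suppose N ≡ 19 (mod 21). Write N = 21j + 19. Then (21j + 19)³ = 9261j³ + 25137j² + 22743j + 6859 = 21(441j³ + 1197j² + 1083j + 326) + 13, so N³ ≡ 13 (mod 21).

(⟸) This fails: take N = 10. Then 10³ = 1000 ≡ 13 (mod 21), yet 10 ≡ 10 (mod 21), not 19.

Not equivalent: only (⇒) holds.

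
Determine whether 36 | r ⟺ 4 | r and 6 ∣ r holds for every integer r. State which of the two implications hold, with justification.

Not equivalent: only (⇒) holds.

(⟸) This fails: take r = 12. Both 4 ∣ 12 and 6 ∣ 12, yet 12 is not a multiple of 36 (since 12 = 0·36 + 12), so 36 ∤ 12.

(⟹) If 36 ∣ r, write r = 36q. Since 36 = 9·4, r = 4·(9q), so 4 ∣ r; and since 36 = 6·6, r = 6·(6q), so 6 ∣ r.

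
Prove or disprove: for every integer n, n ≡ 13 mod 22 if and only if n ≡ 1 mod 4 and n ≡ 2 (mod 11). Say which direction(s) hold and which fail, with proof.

(⇒) This fails: n = 35 gives 35 ≡ 13 (mod 22) but 35 ≡ 3 (mod 4), so the conjunction on the right does not hold.

(⇐) Conversely, if n ≡ 1 (mod 4) and n ≡ 2 (mod 11), then by the Chinese remainder theorem n ≡ 13 (mod 44). Since 13 ≡ 13 (mod 22) and 22 ∣ 44, we get n ≡ 13 (mod 22).

Only the reverse direction holds.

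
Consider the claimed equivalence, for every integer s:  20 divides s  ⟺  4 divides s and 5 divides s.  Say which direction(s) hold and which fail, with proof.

(⟹) If 20 ∣ s, write s = 20q. Since 20 = 5·4, s = 4·(5q), so 4 ∣ s; and since 20 = 4·5, s = 5·(4q), so 5 ∣ s.

(⟸) Suppose 4 ∣ s and 5 ∣ s. Any common multiple of 4 and 5 is a multiple of their lcm; here gcd(4, 5) = 1, so lcm(4, 5) = 4·5 = 20, so 20 ∣ s.

Both directions hold; the statement is true.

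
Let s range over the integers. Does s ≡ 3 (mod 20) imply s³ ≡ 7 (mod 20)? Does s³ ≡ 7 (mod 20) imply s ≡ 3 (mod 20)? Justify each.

The biconditional holds.

Forward direction. Suppose s ≡ 3 (mod 20). Write s = 20j + 3. Then (20j + 3)³ = 8000j³ + 3600j² + 540j + 27 = 20(400j³ + 180j² + 27j + 1) + 7, so s³ ≡ 7 (mod 20).

Converse. Suppose s³ ≡ 7 (mod 20). The only residue r in {0, …, 19} with r³ ≡ 7 (mod 20) is r = 3, so s ≡ 3 (mod 20).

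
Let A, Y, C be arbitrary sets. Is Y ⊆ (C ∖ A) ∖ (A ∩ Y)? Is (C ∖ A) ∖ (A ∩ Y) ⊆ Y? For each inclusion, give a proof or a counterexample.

Forward inclusion. This inclusion fails. Take A = ∅, Y = {1}, C = ∅; then 1 ∈ Y but 1 ∉ (C ∖ A) ∖ (A ∩ Y).

Reverse inclusion. This inclusion fails. Take A = ∅, Y = ∅, C = {1}; then 1 ∈ (C ∖ A) ∖ (A ∩ Y) but 1 ∉ Y.

Neither inclusion holds.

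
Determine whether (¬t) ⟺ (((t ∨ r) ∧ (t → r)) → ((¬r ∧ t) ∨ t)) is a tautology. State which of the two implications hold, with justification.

Neither direction holds.

(⟹) This fails. Under t = F, r = T, the left side is true but the right side is false.

(⟸) This fails. Under t = T, r = F, the left side is false but the right side is true.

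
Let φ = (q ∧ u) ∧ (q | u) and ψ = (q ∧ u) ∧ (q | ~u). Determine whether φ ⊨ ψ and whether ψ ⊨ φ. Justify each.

[⇒] Assume the antecedent. If q is true, the antecedent forces (q = T, u = T), and (q ∧ u) ∧ (q | ~u) holds there. If q is false, the antecedent cannot hold. Either way (q ∧ u) ∧ (q | ~u) holds.

[⇐] Assume the antecedent. If q is true, the antecedent forces (q = T, u = T), and (q ∧ u) ∧ (q | u) holds there. If q is false, the antecedent cannot hold. Either way (q ∧ u) ∧ (q | u) holds.

Both directions hold.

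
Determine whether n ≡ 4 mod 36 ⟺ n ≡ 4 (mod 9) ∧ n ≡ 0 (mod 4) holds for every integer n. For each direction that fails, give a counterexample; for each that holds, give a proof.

(⇒) Suppose n ≡ 4 (mod 36); write n = 36j + 4. Since 9 ∣ 36, reducing mod 9 gives n ≡ 4 (mod 9); since 4 ∣ 36, reducing mod 4 gives n ≡ 4 ≡ 0 (mod 4).

(⇐) Conversely, if n ≡ 4 (mod 9) and n ≡ 0 (mod 4), then by the Chinese remainder theorem n ≡ 4 (mod 36). This is exactly n ≡ 4 (mod 36).

Both implications hold.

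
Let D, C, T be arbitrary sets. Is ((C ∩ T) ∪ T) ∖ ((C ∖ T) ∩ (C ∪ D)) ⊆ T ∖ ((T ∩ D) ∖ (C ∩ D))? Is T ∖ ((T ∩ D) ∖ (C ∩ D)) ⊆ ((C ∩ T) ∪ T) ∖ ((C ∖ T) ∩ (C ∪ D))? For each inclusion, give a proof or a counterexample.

(⟹) This inclusion fails. Take D = {1}, C = ∅, T = {1}; then 1 ∈ ((C ∩ T) ∪ T) ∖ ((C ∖ T) ∩ (C ∪ D)) but 1 ∉ T ∖ ((T ∩ D) ∖ (C ∩ D)).

(⟸) Let x ∈ T ∖ ((T ∩ D) ∖ (C ∩ D)). Then either x ∈ T and x ∉ D, C; or x ∈ C ∩ T and x ∉ D; or x ∈ D ∩ C ∩ T. In each case x ∈ ((C ∩ T) ∪ T) ∖ ((C ∖ T) ∩ (C ∪ D)), so T ∖ ((T ∩ D) ∖ (C ∩ D)) ⊆ ((C ∩ T) ∪ T) ∖ ((C ∖ T) ∩ (C ∪ D)).

(⊆) fails; (⊇) holds.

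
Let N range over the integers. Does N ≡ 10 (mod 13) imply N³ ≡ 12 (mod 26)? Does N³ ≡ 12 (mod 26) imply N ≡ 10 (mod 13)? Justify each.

(⟹) This fails: take N = 23. Then 23 ≡ 10 (mod 13), but 23³ = 12167 ≡ 25 (mod 26), not 12.

(⟸) This fails: take N = 4. Then 4³ = 64 ≡ 12 (mod 26), yet 4 ≡ 4 (mod 13), not 10.

Both directions fail.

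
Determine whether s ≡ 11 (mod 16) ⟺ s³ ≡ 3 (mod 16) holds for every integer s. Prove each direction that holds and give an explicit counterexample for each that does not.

Forward direction. Suppose s ≡ 11 (mod 16). Write s = 16j + 11. Then (16j + 11)³ = 4096j³ + 8448j² + 5808j + 1331 = 16(256j³ + 528j² + 363j + 83) + 3, so s³ ≡ 3 (mod 16).

Converse. Suppose s³ ≡ 3 (mod 16). The only residue r in {0, …, 15} with r³ ≡ 3 (mod 16) is r = 11, so s ≡ 11 (mod 16).

Both directions hold.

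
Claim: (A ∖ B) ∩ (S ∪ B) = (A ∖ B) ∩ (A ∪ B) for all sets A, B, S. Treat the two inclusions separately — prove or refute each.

Forward inclusion. Let x ∈ (A ∖ B) ∩ (S ∪ B). Then x ∈ A ∩ S and x ∉ B, from which x ∈ (A ∖ B) ∩ (A ∪ B).

Reverse inclusion. This inclusion fails. Take A = {1}, B = ∅, S = ∅; then 1 ∈ (A ∖ B) ∩ (A ∪ B) but 1 ∉ (A ∖ B) ∩ (S ∪ B).

(⊆) holds; (⊇) fails.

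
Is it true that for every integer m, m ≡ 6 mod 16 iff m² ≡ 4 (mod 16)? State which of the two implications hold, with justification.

The forward direction holds; the converse fails.

(⟹) Suppose m ≡ 6 mod 16. Write m = 16j + 6. Then (16j + 6)² = 256j² + 192j + 36 = 16(16j² + 12j + 2) + 4, so m² ≡ 4 (mod 16).

(⟸) This fails: take m = 2. Then 2² = 4 ≡ 4 (mod 16), yet 2 ≡ 2 (mod 16), not 6.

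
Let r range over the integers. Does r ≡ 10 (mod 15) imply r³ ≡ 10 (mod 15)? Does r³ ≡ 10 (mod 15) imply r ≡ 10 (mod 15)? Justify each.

The biconditional holds.

(⇒) Suppose r ≡ 10 (mod 15). Write r = 15j + 10. Then (15j + 10)³ = 3375j³ + 6750j² + 4500j + 1000 = 15(225j³ + 450j² + 300j + 66) + 10, so r³ ≡ 10 (mod 15).

(⇐) Conversely, suppose r³ ≡ 10 (mod 15). The only residue r in {0, …, 14} with r³ ≡ 10 (mod 15) is r = 10, so r ≡ 10 (mod 15).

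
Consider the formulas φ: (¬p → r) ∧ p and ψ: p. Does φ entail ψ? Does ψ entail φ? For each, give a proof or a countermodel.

Both directions hold; the statement is true.

(→) Assume the antecedent. If r is true, the antecedent forces (r = T, p = T), and p holds there. If r is false, the antecedent forces (r = F, p = T), and p holds there. Either way p holds.

(←) Assume the antecedent. If r is true, the antecedent forces (r = T, p = T), and (¬p → r) ∧ p holds there. If r is false, the antecedent forces (r = F, p = T), and (¬p → r) ∧ p holds there. Either way (¬p → r) ∧ p holds.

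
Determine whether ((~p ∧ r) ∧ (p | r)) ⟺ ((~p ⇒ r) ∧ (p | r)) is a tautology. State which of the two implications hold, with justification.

Only the forward direction holds.

(⇒) Assume the antecedent. If p is true, the antecedent cannot hold. If p is false, the antecedent forces (p = F, r = T), and (~p ⇒ r) ∧ (p | r) holds there. Either way (~p ⇒ r) ∧ (p | r) holds.

(⇐) This fails. Under p = T, r = F, the left side is false but the right side is true.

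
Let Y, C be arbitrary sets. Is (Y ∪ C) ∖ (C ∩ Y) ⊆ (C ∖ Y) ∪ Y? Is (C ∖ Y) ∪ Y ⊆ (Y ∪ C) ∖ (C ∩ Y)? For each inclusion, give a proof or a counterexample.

Only the forward inclusion holds.

Forward inclusion. Let x ∈ (Y ∪ C) ∖ (C ∩ Y). Then either x ∈ Y and x ∉ C; or x ∈ C and x ∉ Y. In each case x ∈ (C ∖ Y) ∪ Y, so (Y ∪ C) ∖ (C ∩ Y) ⊆ (C ∖ Y) ∪ Y.

Reverse inclusion. This inclusion fails. Take Y = {1}, C = {1}; then 1 ∈ (C ∖ Y) ∪ Y but 1 ∉ (Y ∪ C) ∖ (C ∩ Y).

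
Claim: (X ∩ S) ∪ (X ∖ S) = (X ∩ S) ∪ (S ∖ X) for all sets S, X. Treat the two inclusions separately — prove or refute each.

(⊆) fails and (⊇) fails.

Forward inclusion. This inclusion fails. Take S = ∅, X = {1}; then 1 ∈ (X ∩ S) ∪ (X ∖ S) but 1 ∉ (X ∩ S) ∪ (S ∖ X).

Reverse inclusion. This inclusion fails. Take S = {1}, X = ∅; then 1 ∈ (X ∩ S) ∪ (S ∖ X) but 1 ∉ (X ∩ S) ∪ (X ∖ S).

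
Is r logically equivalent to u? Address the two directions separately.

Both directions fail.

Forward direction. This fails. Under r = T, u = F, the left side is true but the right side is false.

Converse. This fails. Under r = F, u = T, the left side is false but the right side is true.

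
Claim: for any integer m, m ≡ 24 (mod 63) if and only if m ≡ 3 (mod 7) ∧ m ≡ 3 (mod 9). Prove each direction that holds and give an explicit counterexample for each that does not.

Forward direction. This fails: m = 24 gives 24 ≡ 24 (mod 63) but 24 ≡ 6 (mod 9), so the conjunction on the right does not hold.

Converse. This fails: m = 3 satisfies both congruences on the right (3 ≡ 3 mod 7 and 3 ≡ 3 mod 9) yet 3 ≡ 3 (mod 63), not 24.

Neither direction holds.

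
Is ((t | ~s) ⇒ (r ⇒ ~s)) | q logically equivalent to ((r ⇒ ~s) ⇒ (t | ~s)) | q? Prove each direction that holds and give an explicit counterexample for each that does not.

(⇒) fails and (⇐) fails.

Forward direction. This fails. Under s = T, t = F, q = F, r = F, the left side is true but the right side is false.

Converse. This fails. Under s = T, t = T, q = F, r = T, the left side is false but the right side is true.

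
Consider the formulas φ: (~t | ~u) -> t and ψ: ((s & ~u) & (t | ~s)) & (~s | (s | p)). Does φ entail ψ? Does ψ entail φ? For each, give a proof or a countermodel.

(←) Assume the antecedent. If s is true, the antecedent forces (s = T, p = F, u = F, t = T) or (s = T, p = T, u = F, t = T), and (~t | ~u) -> t holds there. If s is false, the antecedent cannot hold. Either way (~t | ~u) -> t holds.

(→) This fails. Under s = F, p = F, u = F, t = T, the left side is true but the right side is false.

The forward direction fails; the converse holds.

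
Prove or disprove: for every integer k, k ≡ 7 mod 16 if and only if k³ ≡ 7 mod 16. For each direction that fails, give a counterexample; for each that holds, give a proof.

The biconditional holds.

(⟸) Suppose k³ ≡ 7 (mod 16). The only residue r in {0, …, 15} with r³ ≡ 7 (mod 16) is r = 7, so k ≡ 7 (mod 16).

(⟹) Suppose k ≡ 7 mod 16. Write k = 16j + 7. Then (16j + 7)³ = 4096j³ + 5376j² + 2352j + 343 = 16(256j³ + 336j² + 147j + 21) + 7, so k³ ≡ 7 (mod 16).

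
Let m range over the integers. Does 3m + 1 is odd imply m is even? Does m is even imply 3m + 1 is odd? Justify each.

Both directions hold; the statement is true.

(⟸) Suppose m is even; write m = 2j. Then 3m + 1 = 3·(2j) + 1 = 2·3j + 1, which is odd.

(⟹) Suppose 3m + 1 is odd. Since 3 is odd, 3m and m have the same parity, so 3m + 1 ≡ m + 1 (mod 2). As 1 is odd, 3m + 1 is odd exactly when m is even. Thus m is even.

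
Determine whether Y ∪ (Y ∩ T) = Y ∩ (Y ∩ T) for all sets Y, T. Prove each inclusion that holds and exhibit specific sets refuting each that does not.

(⊆) This inclusion fails. Take Y = {1}, T = ∅; then 1 ∈ Y ∪ (Y ∩ T) but 1 ∉ Y ∩ (Y ∩ T).

(⊇) Let x ∈ Y ∩ (Y ∩ T). Then x ∈ Y ∩ T, from which x ∈ Y ∪ (Y ∩ T).

(⊆) fails; (⊇) holds.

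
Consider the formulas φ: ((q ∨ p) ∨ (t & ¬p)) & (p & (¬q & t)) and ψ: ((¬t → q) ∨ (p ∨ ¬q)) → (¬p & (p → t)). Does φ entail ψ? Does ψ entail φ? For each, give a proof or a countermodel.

Both directions fail.

(⇒) This fails. Under q = F, p = T, t = T, the left side is true but the right side is false.

(⇐) This fails. Under q = F, p = F, t = F, the left side is false but the right side is true.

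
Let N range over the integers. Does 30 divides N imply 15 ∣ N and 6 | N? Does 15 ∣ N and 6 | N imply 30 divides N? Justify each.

(⟹) If 30 ∣ N, write N = 30q. Since 30 = 2·15, N = 15·(2q), so 15 ∣ N; and since 30 = 5·6, N = 6·(5q), so 6 ∣ N.

(⟸) Suppose 15 ∣ N and 6 ∣ N. Any common multiple of 15 and 6 is a multiple of their lcm; here lcm(15, 6) = 15·6/gcd(15, 6) = 90/3 = 30, so 30 ∣ N.

Both directions hold.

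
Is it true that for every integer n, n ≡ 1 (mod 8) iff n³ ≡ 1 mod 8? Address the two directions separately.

Converse. Suppose n³ ≡ 1 (mod 8). The only residue r in {0, …, 7} with r³ ≡ 1 (mod 8) is r = 1, so n ≡ 1 (mod 8).

Forward direction. Suppose n ≡ 1 (mod 8). Write n = 8j + 1. Then (8j + 1)³ = 512j³ + 192j² + 24j + 1 = 8(64j³ + 24j² + 3j) + 1, so n³ ≡ 1 (mod 8).

Both directions hold; the statement is true.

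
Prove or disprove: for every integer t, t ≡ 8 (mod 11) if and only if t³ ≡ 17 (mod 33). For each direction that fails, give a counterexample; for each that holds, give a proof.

(→) This fails: take t = 19. Then 19 ≡ 8 (mod 11), but 19³ = 6859 ≡ 28 (mod 33), not 17.

(←) Conversely, the residues r modulo 33 with r³ ≡ 17 (mod 33) are exactly {8}, and each is ≡ 8 (mod 11).

(⇒) fails; (⇐) holds.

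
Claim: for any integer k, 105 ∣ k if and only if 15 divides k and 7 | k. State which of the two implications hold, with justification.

Both directions hold; the statement is true.

(⇐) Suppose 15 ∣ k and 7 ∣ k. Any common multiple of 15 and 7 is a multiple of their lcm; here gcd(15, 7) = 1, so lcm(15, 7) = 15·7 = 105, so 105 ∣ k.

(⇒) If 105 ∣ k, write k = 105q. Since 105 = 7·15, k = 15·(7q), so 15 ∣ k; and since 105 = 15·7, k = 7·(15q), so 7 ∣ k.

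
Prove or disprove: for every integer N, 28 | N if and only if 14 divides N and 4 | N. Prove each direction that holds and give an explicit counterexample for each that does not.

Both directions hold; the statement is true.

(→) If 28 ∣ N, write N = 28q. Since 28 = 2·14, N = 14·(2q), so 14 ∣ N; and since 28 = 7·4, N = 4·(7q), so 4 ∣ N.

(←) Suppose 14 ∣ N and 4 ∣ N. Any common multiple of 14 and 4 is a multiple of their lcm; here lcm(14, 4) = 14·4/gcd(14, 4) = 56/2 = 28, so 28 ∣ N.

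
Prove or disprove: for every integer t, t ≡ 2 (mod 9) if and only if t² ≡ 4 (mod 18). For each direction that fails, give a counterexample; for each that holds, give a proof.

Forward direction. This fails: take t = 11. Then 11 ≡ 2 (mod 9), but 11² = 121 ≡ 13 (mod 18), not 4.

Converse. This fails: take t = 16. Then 16² = 256 ≡ 4 (mod 18), yet 16 ≡ 7 (mod 9), not 2.

Both directions fail.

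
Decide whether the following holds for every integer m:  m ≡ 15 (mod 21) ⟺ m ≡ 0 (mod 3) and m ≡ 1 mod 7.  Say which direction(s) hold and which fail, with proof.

(⟹) Suppose m ≡ 15 (mod 21); write m = 21j + 15. Since 3 ∣ 21, reducing mod 3 gives m ≡ 15 ≡ 0 (mod 3); since 7 ∣ 21, reducing mod 7 gives m ≡ 15 ≡ 1 (mod 7).

(⟸) Conversely, if m ≡ 0 (mod 3) and m ≡ 1 (mod 7), then by the Chinese remainder theorem m ≡ 15 (mod 21). This is exactly m ≡ 15 (mod 21).

Both directions hold.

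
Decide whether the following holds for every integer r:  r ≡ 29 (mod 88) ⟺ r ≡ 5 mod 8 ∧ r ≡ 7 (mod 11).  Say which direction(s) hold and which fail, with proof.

Both directions hold; the statement is true.

Forward direction. Suppose r ≡ 29 (mod 88); write r = 88j + 29. Since 8 ∣ 88, reducing mod 8 gives r ≡ 29 ≡ 5 (mod 8); since 11 ∣ 88, reducing mod 11 gives r ≡ 29 ≡ 7 (mod 11).

Converse. If r ≡ 5 (mod 8) and r ≡ 7 (mod 11), then by the Chinese remainder theorem r ≡ 29 (mod 88). This is exactly r ≡ 29 (mod 88).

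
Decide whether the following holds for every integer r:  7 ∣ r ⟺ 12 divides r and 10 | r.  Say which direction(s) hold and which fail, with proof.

Neither direction holds.

(⟹) This fails: take r = 7. Certainly 7 ∣ 7, but 12 ∤ 7.

(⟸) This fails: take r = 60. Both 12 ∣ 60 and 10 ∣ 60, yet 60 is not a multiple of 7 (since 60 = 8·7 + 4), so 7 ∤ 60.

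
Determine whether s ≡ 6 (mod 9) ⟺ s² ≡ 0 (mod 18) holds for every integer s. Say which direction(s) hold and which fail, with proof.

(⟹) This fails: take s = 15. Then 15 ≡ 6 (mod 9), but 15² = 225 ≡ 9 (mod 18), not 0.

(⟸) This fails: take s = 0. Then 0² = 0 ≡ 0 (mod 18), yet 0 ≡ 0 (mod 9), not 6.

Neither direction holds.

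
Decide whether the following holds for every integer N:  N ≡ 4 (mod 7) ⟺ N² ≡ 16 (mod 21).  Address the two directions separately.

Both directions fail.

Forward direction. This fails: take N = 18. Then 18 ≡ 4 (mod 7), but 18² = 324 ≡ 9 (mod 21), not 16.

Converse. This fails: take N = 10. Then 10² = 100 ≡ 16 (mod 21), yet 10 ≡ 3 (mod 7), not 4.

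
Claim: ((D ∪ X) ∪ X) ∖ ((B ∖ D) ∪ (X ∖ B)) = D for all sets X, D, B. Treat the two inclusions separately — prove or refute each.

(⟹) Let x ∈ ((D ∪ X) ∪ X) ∖ ((B ∖ D) ∪ (X ∖ B)). Then either x ∈ D and x ∉ X, B; or x ∈ D ∩ B and x ∉ X; or x ∈ X ∩ D ∩ B. In each case x ∈ D, so ((D ∪ X) ∪ X) ∖ ((B ∖ D) ∪ (X ∖ B)) ⊆ D.

(⟸) This inclusion fails. Take X = {1}, D = {1}, B = ∅; then 1 ∈ D but 1 ∉ ((D ∪ X) ∪ X) ∖ ((B ∖ D) ∪ (X ∖ B)).

(⊆) holds; (⊇) fails.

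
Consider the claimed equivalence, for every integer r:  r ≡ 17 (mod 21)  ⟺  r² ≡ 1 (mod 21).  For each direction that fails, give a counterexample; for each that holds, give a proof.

(→) This fails: take r = 17. Then 17 ≡ 17 (mod 21), but 17² = 289 ≡ 16 (mod 21), not 1.

(←) This fails: take r = 1. Then 1² = 1 ≡ 1 (mod 21), yet 1 ≡ 1 (mod 21), not 17.

(⇒) fails and (⇐) fails.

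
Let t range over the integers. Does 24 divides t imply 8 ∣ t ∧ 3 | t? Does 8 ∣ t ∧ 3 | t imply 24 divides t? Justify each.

Both directions hold; the statement is true.

(←) Suppose 8 ∣ t and 3 ∣ t. Any common multiple of 8 and 3 is a multiple of their lcm; here gcd(8, 3) = 1, so lcm(8, 3) = 8·3 = 24, so 24 ∣ t.

(→) If 24 ∣ t, write t = 24q. Since 24 = 3·8, t = 8·(3q), so 8 ∣ t; and since 24 = 8·3, t = 3·(8q), so 3 ∣ t.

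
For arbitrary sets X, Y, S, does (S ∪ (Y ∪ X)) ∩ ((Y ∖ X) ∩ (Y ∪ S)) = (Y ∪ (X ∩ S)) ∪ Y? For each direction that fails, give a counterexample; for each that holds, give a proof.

(⟸) This inclusion fails. Take X = {1}, Y = {1}, S = ∅; then 1 ∈ (Y ∪ (X ∩ S)) ∪ Y but 1 ∉ (S ∪ (Y ∪ X)) ∩ ((Y ∖ X) ∩ (Y ∪ S)).

(⟹) Let x ∈ (S ∪ (Y ∪ X)) ∩ ((Y ∖ X) ∩ (Y ∪ S)). Then either x ∈ Y and x ∉ X, S; or x ∈ Y ∩ S and x ∉ X. In each case x ∈ (Y ∪ (X ∩ S)) ∪ Y, so (S ∪ (Y ∪ X)) ∩ ((Y ∖ X) ∩ (Y ∪ S)) ⊆ (Y ∪ (X ∩ S)) ∪ Y.

The sets are not equal: only the forward inclusion holds.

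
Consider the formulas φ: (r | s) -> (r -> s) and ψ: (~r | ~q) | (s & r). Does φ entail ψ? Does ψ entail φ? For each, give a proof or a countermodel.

Not equivalent: only (⇒) holds.

(→) Assume the antecedent. If r is true, the antecedent forces (r = T, q = F, s = T) or (r = T, q = T, s = T), and (~r | ~q) | (s & r) holds there. If r is false, (~r | ~q) | (s & r) reduces to true regardless of the other variables. Either way (~r | ~q) | (s & r) holds.

(←) This fails. Under r = T, q = F, s = F, the left side is false but the right side is true.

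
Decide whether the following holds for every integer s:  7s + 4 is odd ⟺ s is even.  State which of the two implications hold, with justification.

(⟹) This fails: s = 7 gives 7s + 4 = 53, which is odd, but 7 is odd, not even.

(⟸) This also fails: s = 4 is even, but 7s + 4 = 32 is even, not odd.

Both directions fail.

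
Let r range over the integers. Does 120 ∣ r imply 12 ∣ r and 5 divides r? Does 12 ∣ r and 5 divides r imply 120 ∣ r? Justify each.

(⟸) This fails: take r = 60. Both 12 ∣ 60 and 5 ∣ 60, yet 60 is not a multiple of 120 (since 60 = 0·120 + 60), so 120 ∤ 60.

(⟹) If 120 ∣ r, write r = 120q. Since 120 = 10·12, r = 12·(10q), so 12 ∣ r; and since 120 = 24·5, r = 5·(24q), so 5 ∣ r.

(⇒) holds; (⇐) fails.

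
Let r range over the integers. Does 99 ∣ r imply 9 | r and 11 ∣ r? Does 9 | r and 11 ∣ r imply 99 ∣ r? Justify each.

Both directions hold.

[⇒] If 99 ∣ r, write r = 99q. Since 99 = 11·9, r = 9·(11q), so 9 ∣ r; and since 99 = 9·11, r = 11·(9q), so 11 ∣ r.

[⇐] Suppose 9 ∣ r and 11 ∣ r. Any common multiple of 9 and 11 is a multiple of their lcm; here gcd(9, 11) = 1, so lcm(9, 11) = 9·11 = 99, so 99 ∣ r.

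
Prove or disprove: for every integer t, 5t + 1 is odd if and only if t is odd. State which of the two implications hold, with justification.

Forward direction. This fails: t = 4 gives 5t + 1 = 21, which is odd, but 4 is even, not odd.

Converse. This also fails: t = 1 is odd, but 5t + 1 = 6 is even, not odd.

Neither implication holds.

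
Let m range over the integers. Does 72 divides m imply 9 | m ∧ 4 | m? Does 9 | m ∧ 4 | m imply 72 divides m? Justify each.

(⟸) This fails: take m = 36. Both 9 ∣ 36 and 4 ∣ 36, yet 36 is not a multiple of 72 (since 36 = 0·72 + 36), so 72 ∤ 36.

(⟹) If 72 ∣ m, write m = 72q. Since 72 = 8·9, m = 9·(8q), so 9 ∣ m; and since 72 = 18·4, m = 4·(18q), so 4 ∣ m.

Only the forward implication holds.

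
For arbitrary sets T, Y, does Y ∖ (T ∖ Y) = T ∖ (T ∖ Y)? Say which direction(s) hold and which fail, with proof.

(⊆) fails; (⊇) holds.

Reverse inclusion. Let x ∈ T ∖ (T ∖ Y). Then x ∈ T ∩ Y, from which x ∈ Y ∖ (T ∖ Y).

Forward inclusion. This inclusion fails. Take T = ∅, Y = {1}; then 1 ∈ Y ∖ (T ∖ Y) but 1 ∉ T ∖ (T ∖ Y).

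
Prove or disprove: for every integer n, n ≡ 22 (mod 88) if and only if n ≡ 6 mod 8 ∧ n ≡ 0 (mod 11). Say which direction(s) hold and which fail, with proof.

Forward direction. Suppose n ≡ 22 (mod 88); write n = 88j + 22. Since 8 ∣ 88, reducing mod 8 gives n ≡ 22 ≡ 6 (mod 8); since 11 ∣ 88, reducing mod 11 gives n ≡ 22 ≡ 0 (mod 11).

Converse. If n ≡ 6 (mod 8) and n ≡ 0 (mod 11), then by the Chinese remainder theorem n ≡ 22 (mod 88). This is exactly n ≡ 22 (mod 88).

Both directions hold; the statement is true.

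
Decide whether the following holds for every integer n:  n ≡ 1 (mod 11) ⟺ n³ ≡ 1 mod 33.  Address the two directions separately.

(⇒) fails; (⇐) holds.

(⟹) This fails: take n = 12. Then 12 ≡ 1 (mod 11), but 12³ = 1728 ≡ 12 (mod 33), not 1.

(⟸) Conversely, the residues r modulo 33 with r³ ≡ 1 (mod 33) are exactly {1}, and each is ≡ 1 (mod 11).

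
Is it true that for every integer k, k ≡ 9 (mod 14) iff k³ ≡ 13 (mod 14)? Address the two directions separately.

(→) This fails: take k = 9. Then 9 ≡ 9 (mod 14), but 9³ = 729 ≡ 1 (mod 14), not 13.

(←) This fails: take k = 3. Then 3³ = 27 ≡ 13 (mod 14), yet 3 ≡ 3 (mod 14), not 9.

Neither direction holds.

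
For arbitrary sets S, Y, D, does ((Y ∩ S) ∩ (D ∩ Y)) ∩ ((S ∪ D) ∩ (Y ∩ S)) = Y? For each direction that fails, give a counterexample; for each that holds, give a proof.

(⊆) Let x ∈ ((Y ∩ S) ∩ (D ∩ Y)) ∩ ((S ∪ D) ∩ (Y ∩ S)). Then x ∈ S ∩ Y ∩ D, from which x ∈ Y.

(⊇) This inclusion fails. Take S = ∅, Y = {1}, D = ∅; then 1 ∈ Y but 1 ∉ ((Y ∩ S) ∩ (D ∩ Y)) ∩ ((S ∪ D) ∩ (Y ∩ S)).

(⊆) holds; (⊇) fails.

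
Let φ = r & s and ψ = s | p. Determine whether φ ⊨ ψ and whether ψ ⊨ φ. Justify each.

(⇒) holds; (⇐) fails.

(←) This fails. Under r = F, p = T, s = F, the left side is false but the right side is true.

(→) Assume the antecedent. If r is true, the antecedent forces (r = T, p = F, s = T) or (r = T, p = T, s = T), and s | p holds there. If r is false, the antecedent cannot hold. Either way s | p holds.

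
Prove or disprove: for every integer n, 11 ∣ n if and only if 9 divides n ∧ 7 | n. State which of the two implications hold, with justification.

Forward direction. This fails: take n = 11. Certainly 11 ∣ 11, but 9 ∤ 11.

Converse. This fails: take n = 63. Both 9 ∣ 63 and 7 ∣ 63, yet 63 is not a multiple of 11 (since 63 = 5·11 + 8), so 11 ∤ 63.

(⇒) fails and (⇐) fails.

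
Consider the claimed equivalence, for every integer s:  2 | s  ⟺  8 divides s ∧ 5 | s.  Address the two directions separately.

[⇐] Suppose 8 ∣ s and 5 ∣ s. Any common multiple of 8 and 5 is a multiple of their lcm; here gcd(8, 5) = 1, so lcm(8, 5) = 8·5 = 40, so 40 ∣ s. Since 2 ∣ 40, it follows that 2 ∣ s.

[⇒] This fails: take s = 2. Certainly 2 ∣ 2, but 8 ∤ 2.

Only the reverse direction holds.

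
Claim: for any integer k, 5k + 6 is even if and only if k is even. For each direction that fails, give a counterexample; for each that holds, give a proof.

[⇒] Suppose 5k + 6 is even. Since 5 is odd, 5k and k have the same parity, so 5k + 6 ≡ k + 6 (mod 2). As 6 is even, 5k + 6 is even exactly when k is even. Thus k is even.

[⇐] Conversely, suppose k is even; write k = 2j. Then 5k + 6 = 5·(2j) + 6 = 2·5j + 6, which is even.

Both directions hold.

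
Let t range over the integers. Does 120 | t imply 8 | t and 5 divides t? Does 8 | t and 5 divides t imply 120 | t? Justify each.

Only the forward implication holds.

(⇐) This fails: take t = 40. Both 8 ∣ 40 and 5 ∣ 40, yet 40 is not a multiple of 120 (since 40 = 0·120 + 40), so 120 ∤ 40.

(⇒) If 120 ∣ t, write t = 120q. Since 120 = 15·8, t = 8·(15q), so 8 ∣ t; and since 120 = 24·5, t = 5·(24q), so 5 ∣ t.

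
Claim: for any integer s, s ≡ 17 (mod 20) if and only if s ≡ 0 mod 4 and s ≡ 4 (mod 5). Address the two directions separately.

Neither implication holds.

Forward direction. This fails: s = 17 gives 17 ≡ 17 (mod 20) but 17 ≡ 1 (mod 4), so the conjunction on the right does not hold.

Converse. This fails: s = 4 satisfies both congruences on the right (4 ≡ 0 mod 4 and 4 ≡ 4 mod 5) yet 4 ≡ 4 (mod 20), not 17.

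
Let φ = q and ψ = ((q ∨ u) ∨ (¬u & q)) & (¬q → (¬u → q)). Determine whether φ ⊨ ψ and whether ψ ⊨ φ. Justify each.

Forward direction. Assume the antecedent. If u is true, the consequent reduces to true regardless of the other variables. If u is false, the antecedent forces (u = F, q = T), and the consequent holds there. Either way the consequent holds.

Converse. This fails. Under u = T, q = F, the left side is false but the right side is true.

Only the forward implication holds.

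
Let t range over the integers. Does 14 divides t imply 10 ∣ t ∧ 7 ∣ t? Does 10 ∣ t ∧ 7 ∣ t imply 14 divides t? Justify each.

(→) This fails: take t = 14. Certainly 14 ∣ 14, but 10 ∤ 14.

(←) Suppose 10 ∣ t and 7 ∣ t. Any common multiple of 10 and 7 is a multiple of their lcm; here gcd(10, 7) = 1, so lcm(10, 7) = 10·7 = 70, so 70 ∣ t. Since 14 ∣ 70, it follows that 14 ∣ t.

Not equivalent: only (⇐) holds.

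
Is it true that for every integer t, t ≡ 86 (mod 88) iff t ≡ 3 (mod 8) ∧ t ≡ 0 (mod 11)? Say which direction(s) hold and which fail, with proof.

(⟹) This fails: t = 86 gives 86 ≡ 86 (mod 88) but 86 ≡ 6 (mod 8), so the conjunction on the right does not hold.

(⟸) This fails: t = 11 satisfies both congruences on the right (11 ≡ 3 mod 8 and 11 ≡ 0 mod 11) yet 11 ≡ 11 (mod 88), not 86.

(⇒) fails and (⇐) fails.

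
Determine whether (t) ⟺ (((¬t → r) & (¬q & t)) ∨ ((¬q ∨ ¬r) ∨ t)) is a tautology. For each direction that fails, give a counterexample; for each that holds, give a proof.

Only the forward implication holds.

(⇒) Assume the antecedent. If r is true, the antecedent forces (r = T, q = F, t = T) or (r = T, q = T, t = T), and the consequent holds there. If r is false, the consequent reduces to true regardless of the other variables. Either way the consequent holds.

(⇐) This fails. Under r = F, q = F, t = F, the left side is false but the right side is true.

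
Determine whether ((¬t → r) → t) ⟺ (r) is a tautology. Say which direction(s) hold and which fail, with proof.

(⇒) fails and (⇐) fails.

(⇒) This fails. Under r = F, t = F, the left side is true but the right side is false.

(⇐) This fails. Under r = T, t = F, the left side is false but the right side is true.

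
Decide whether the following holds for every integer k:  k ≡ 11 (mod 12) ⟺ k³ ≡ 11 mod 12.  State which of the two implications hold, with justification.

(→) Suppose k ≡ 11 (mod 12). Write k = 12j + 11. Then (12j + 11)³ = 1728j³ + 4752j² + 4356j + 1331 = 12(144j³ + 396j² + 363j + 110) + 11, so k³ ≡ 11 (mod 12).

(←) For the converse, argue contrapositively. If k ≢ 11 (mod 12), then k is congruent to one of 0, 1, 2, 3, 4, 5, 6, 7, 8, 9, 10 modulo 12, and these give k³ ≡ 0, 1, 8, 3, 4, 5, 0, 7, 8, 9, 4 respectively — never 11.

Equivalent; both directions hold.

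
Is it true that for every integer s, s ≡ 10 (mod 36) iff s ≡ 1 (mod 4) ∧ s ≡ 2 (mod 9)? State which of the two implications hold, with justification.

Neither implication holds.

[⇒] This fails: s = 10 gives 10 ≡ 10 (mod 36) but 10 ≡ 2 (mod 4), so the conjunction on the right does not hold.

[⇐] This fails: s = 29 satisfies both congruences on the right (29 ≡ 1 mod 4 and 29 ≡ 2 mod 9) yet 29 ≡ 29 (mod 36), not 10.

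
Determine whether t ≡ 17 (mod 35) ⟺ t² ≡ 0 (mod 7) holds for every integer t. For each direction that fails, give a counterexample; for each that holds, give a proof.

[⇒] This fails: take t = 17. Then 17 ≡ 17 (mod 35), but 17² = 289 ≡ 2 (mod 7), not 0.

[⇐] This fails: take t = 0. Then 0² = 0 ≡ 0 (mod 7), yet 0 ≡ 0 (mod 35), not 17.

Neither direction holds.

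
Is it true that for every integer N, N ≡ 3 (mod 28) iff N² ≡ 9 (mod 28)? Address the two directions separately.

(→) Suppose N ≡ 3 (mod 28). Write N = 28j + 3. Then (28j + 3)² = 784j² + 168j + 9 = 28(28j² + 6j) + 9, so N² ≡ 9 (mod 28).

(←) This fails: take N = 11. Then 11² = 121 ≡ 9 (mod 28), yet 11 ≡ 11 (mod 28), not 3.

Only the forward implication holds.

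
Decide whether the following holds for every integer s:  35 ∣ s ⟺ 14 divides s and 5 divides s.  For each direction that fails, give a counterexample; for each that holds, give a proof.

Only the converse holds.

(⇒) This fails: take s = 35. Certainly 35 ∣ 35, but 14 ∤ 35.

(⇐) Suppose 14 ∣ s and 5 ∣ s. Any common multiple of 14 and 5 is a multiple of their lcm; here gcd(14, 5) = 1, so lcm(14, 5) = 14·5 = 70, so 70 ∣ s. Since 35 ∣ 70, it follows that 35 ∣ s.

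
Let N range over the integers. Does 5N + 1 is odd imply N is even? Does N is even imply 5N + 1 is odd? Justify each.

(⇐) Suppose N is even; write N = 2j. Then 5N + 1 = 5·(2j) + 1 = 2·5j + 1, which is odd.

(⇒) Suppose 5N + 1 is odd. Since 5 is odd, 5N and N have the same parity, so 5N + 1 ≡ N + 1 (mod 2). As 1 is odd, 5N + 1 is odd exactly when N is even. Thus N is even.

Equivalent; both directions hold.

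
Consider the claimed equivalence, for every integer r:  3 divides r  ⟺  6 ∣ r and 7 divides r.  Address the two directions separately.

The forward direction fails; the converse holds.

(⇐) Suppose 6 ∣ r and 7 ∣ r. Any common multiple of 6 and 7 is a multiple of their lcm; here gcd(6, 7) = 1, so lcm(6, 7) = 6·7 = 42, so 42 ∣ r. Since 3 ∣ 42, it follows that 3 ∣ r.

(⇒) This fails: take r = 3. Certainly 3 ∣ 3, but 6 ∤ 3.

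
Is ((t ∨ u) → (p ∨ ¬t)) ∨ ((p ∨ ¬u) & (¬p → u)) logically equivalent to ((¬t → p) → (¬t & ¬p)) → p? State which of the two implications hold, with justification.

Neither direction holds.

Forward direction. This fails. Under p = F, t = F, u = F, the left side is true but the right side is false.

Converse. This fails. Under p = F, t = T, u = F, the left side is false but the right side is true.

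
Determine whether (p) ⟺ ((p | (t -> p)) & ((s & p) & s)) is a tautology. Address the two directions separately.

[⇒] This fails. Under s = F, p = T, t = F, the left side is true but the right side is false.

[⇐] Assume the antecedent. If s is true, the antecedent forces (s = T, p = T, t = F) or (s = T, p = T, t = T), and p holds there. If s is false, the antecedent cannot hold. Either way p holds.

Only the reverse direction holds.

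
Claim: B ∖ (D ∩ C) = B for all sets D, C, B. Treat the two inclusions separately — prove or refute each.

Only the forward inclusion holds.

Forward inclusion. Let x ∈ B ∖ (D ∩ C). Then either x ∈ B and x ∉ D, C; or x ∈ D ∩ B and x ∉ C; or x ∈ C ∩ B and x ∉ D. In each case x ∈ B, so B ∖ (D ∩ C) ⊆ B.

Reverse inclusion. This inclusion fails. Take D = {1}, C = {1}, B = {1}; then 1 ∈ B but 1 ∉ B ∖ (D ∩ C).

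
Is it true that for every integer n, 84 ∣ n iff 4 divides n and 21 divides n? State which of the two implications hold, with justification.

(⟸) Suppose 4 ∣ n and 21 ∣ n. Any common multiple of 4 and 21 is a multiple of their lcm; here gcd(4, 21) = 1, so lcm(4, 21) = 4·21 = 84, so 84 ∣ n.

(⟹) If 84 ∣ n, write n = 84q. Since 84 = 21·4, n = 4·(21q), so 4 ∣ n; and since 84 = 4·21, n = 21·(4q), so 21 ∣ n.

The biconditional holds.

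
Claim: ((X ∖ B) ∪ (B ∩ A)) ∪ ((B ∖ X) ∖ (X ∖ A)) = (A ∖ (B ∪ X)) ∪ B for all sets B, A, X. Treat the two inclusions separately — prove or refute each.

(⊆) fails and (⊇) fails.

(⊆) This inclusion fails. Take B = ∅, A = ∅, X = {1}; then 1 ∈ ((X ∖ B) ∪ (B ∩ A)) ∪ ((B ∖ X) ∖ (X ∖ A)) but 1 ∉ (A ∖ (B ∪ X)) ∪ B.

(⊇) This inclusion fails. Take B = ∅, A = {1}, X = ∅; then 1 ∈ (A ∖ (B ∪ X)) ∪ B but 1 ∉ ((X ∖ B) ∪ (B ∩ A)) ∪ ((B ∖ X) ∖ (X ∖ A)).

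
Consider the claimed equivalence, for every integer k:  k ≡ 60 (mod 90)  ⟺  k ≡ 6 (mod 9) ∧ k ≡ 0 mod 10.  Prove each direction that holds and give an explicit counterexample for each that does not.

Equivalent; both directions hold.

(⟹) Suppose k ≡ 60 (mod 90); write k = 90j + 60. Since 9 ∣ 90, reducing mod 9 gives k ≡ 60 ≡ 6 (mod 9); since 10 ∣ 90, reducing mod 10 gives k ≡ 60 ≡ 0 (mod 10).

(⟸) Conversely, if k ≡ 6 (mod 9) and k ≡ 0 (mod 10), then by the Chinese remainder theorem k ≡ 60 (mod 90). This is exactly k ≡ 60 (mod 90).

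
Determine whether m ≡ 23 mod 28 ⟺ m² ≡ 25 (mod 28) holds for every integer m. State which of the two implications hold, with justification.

(⟹) Suppose m ≡ 23 mod 28. Write m = 28j + 23. Then (28j + 23)² = 784j² + 1288j + 529 = 28(28j² + 46j + 18) + 25, so m² ≡ 25 (mod 28).

(⟸) This fails: take m = 5. Then 5² = 25 ≡ 25 (mod 28), yet 5 ≡ 5 (mod 28), not 23.

Not equivalent: only (⇒) holds.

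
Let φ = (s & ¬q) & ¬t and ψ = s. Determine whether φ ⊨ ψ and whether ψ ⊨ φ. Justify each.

(⇒) Assume the antecedent. If s is true, s reduces to true regardless of the other variables. If s is false, the antecedent cannot hold. Either way s holds.

(⇐) This fails. Under s = T, q = T, t = F, the left side is false but the right side is true.

Only the forward implication holds.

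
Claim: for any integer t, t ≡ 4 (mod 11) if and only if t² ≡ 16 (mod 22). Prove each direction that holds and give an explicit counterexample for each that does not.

[⇒] This fails: take t = 15. Then 15 ≡ 4 (mod 11), but 15² = 225 ≡ 5 (mod 22), not 16.

[⇐] This fails: take t = 18. Then 18² = 324 ≡ 16 (mod 22), yet 18 ≡ 7 (mod 11), not 4.

Neither implication holds.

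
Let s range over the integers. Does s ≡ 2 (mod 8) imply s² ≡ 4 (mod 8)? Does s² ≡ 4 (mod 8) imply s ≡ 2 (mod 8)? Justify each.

Only the forward implication holds.

(←) This fails: take s = 6. Then 6² = 36 ≡ 4 (mod 8), yet 6 ≡ 6 (mod 8), not 2.

(→) Suppose s ≡ 2 (mod 8). Write s = 8j + 2. Then (8j + 2)² = 64j² + 32j + 4 = 8(8j² + 4j) + 4, so s² ≡ 4 (mod 8).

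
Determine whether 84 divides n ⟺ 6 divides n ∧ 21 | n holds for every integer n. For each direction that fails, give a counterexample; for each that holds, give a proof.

Only the forward implication holds.

(⇒) If 84 ∣ n, write n = 84q. Since 84 = 14·6, n = 6·(14q), so 6 ∣ n; and since 84 = 4·21, n = 21·(4q), so 21 ∣ n.

(⇐) This fails: take n = 42. Both 6 ∣ 42 and 21 ∣ 42, yet 42 is not a multiple of 84 (since 42 = 0·84 + 42), so 84 ∤ 42.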